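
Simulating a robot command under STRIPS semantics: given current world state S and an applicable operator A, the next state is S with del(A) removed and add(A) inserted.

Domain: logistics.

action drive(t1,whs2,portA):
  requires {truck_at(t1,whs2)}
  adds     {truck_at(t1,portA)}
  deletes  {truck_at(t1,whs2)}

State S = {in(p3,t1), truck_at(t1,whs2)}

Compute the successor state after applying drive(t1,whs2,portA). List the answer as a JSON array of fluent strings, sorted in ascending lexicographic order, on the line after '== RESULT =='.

Compute (S \ del) ∪ add:
  pre ⊆ S: {truck_at(t1,whs2)} ⊆ S  — applicable
  S \ del = {in(p3,t1)}
  ∪ add   = {in(p3,t1), truck_at(t1,portA)}

== RESULT ==
["in(p3,t1)", "truck_at(t1,portA)"]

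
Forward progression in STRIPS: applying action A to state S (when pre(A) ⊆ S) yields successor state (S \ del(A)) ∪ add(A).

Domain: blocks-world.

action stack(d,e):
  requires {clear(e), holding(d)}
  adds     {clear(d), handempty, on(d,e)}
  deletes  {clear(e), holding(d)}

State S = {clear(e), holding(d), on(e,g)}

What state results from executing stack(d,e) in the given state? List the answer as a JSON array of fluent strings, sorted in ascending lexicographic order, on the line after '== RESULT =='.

Progress:
  pre ⊆ S: {clear(e), holding(d)} ⊆ S  — applicable
  S \ del = {on(e,g)}
  ∪ add   = {clear(d), handempty, on(d,e), on(e,g)}

== RESULT ==
["clear(d)", "handempty", "on(d,e)", "on(e,g)"]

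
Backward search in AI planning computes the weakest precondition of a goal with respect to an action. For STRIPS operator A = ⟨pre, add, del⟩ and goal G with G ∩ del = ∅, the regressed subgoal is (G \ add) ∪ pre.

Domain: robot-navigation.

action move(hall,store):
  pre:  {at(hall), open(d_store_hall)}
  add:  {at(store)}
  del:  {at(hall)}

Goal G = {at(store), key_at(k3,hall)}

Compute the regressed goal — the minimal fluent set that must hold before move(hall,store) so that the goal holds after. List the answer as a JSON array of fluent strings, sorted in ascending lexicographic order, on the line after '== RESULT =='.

Compute (G \ add) ∪ pre:
  G ∩ del = {}  (empty — regression defined)
  G \ add = {at(store), key_at(k3,hall)} \ {at(store)} = {key_at(k3,hall)}
  ∪ pre   = {key_at(k3,hall)} ∪ {at(hall), open(d_store_hall)}
          = {at(hall), key_at(k3,hall), open(d_store_hall)}

== RESULT ==
["at(hall)", "key_at(k3,hall)", "open(d_store_hall)"]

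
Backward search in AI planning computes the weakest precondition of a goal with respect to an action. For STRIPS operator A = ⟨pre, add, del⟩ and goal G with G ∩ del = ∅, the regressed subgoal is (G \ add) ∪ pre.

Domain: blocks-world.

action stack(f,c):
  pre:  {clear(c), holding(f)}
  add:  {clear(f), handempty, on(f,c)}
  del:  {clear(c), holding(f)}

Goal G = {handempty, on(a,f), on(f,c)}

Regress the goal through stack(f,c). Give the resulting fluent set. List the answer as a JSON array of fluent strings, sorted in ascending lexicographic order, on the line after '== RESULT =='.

Compute (G \ add) ∪ pre:
  G ∩ del = {}  (empty — regression defined)
  G \ add = {handempty, on(a,f), on(f,c)} \ {clear(f), handempty, on(f,c)} = {on(a,f)}
  ∪ pre   = {on(a,f)} ∪ {clear(c), holding(f)}
          = {clear(c), holding(f), on(a,f)}

== RESULT ==
["clear(c)", "holding(f)", "on(a,f)"]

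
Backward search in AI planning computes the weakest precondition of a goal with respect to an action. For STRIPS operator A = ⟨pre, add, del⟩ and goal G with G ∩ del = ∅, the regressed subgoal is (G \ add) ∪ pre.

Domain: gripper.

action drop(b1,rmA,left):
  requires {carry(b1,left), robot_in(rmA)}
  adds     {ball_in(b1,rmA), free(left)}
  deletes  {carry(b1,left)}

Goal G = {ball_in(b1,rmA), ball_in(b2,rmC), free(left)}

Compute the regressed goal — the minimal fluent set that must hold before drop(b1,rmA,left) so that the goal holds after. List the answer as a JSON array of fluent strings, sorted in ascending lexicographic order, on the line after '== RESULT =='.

Compute (G \ add) ∪ pre:
  G ∩ del = {}  (empty — regression defined)
  G \ add = {ball_in(b1,rmA), ball_in(b2,rmC), free(left)} \ {ball_in(b1,rmA), free(left)} = {ball_in(b2,rmC)}
  ∪ pre   = {ball_in(b2,rmC)} ∪ {carry(b1,left), robot_in(rmA)}
          = {ball_in(b2,rmC), carry(b1,left), robot_in(rmA)}

== RESULT ==
["ball_in(b2,rmC)", "carry(b1,left)", "robot_in(rmA)"]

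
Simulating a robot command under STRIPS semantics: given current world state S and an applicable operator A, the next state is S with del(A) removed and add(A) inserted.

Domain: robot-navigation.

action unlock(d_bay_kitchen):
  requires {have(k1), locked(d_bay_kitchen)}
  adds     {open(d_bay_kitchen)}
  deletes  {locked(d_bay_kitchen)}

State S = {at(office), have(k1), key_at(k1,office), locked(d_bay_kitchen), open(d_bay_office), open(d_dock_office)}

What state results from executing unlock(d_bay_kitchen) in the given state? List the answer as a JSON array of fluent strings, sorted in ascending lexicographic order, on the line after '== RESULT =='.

Compute (S \ del) ∪ add:
  pre ⊆ S: {have(k1), locked(d_bay_kitchen)} ⊆ S  — applicable
  S \ del = {at(office), have(k1), key_at(k1,office), open(d_bay_office), open(d_dock_office)}
  ∪ add   = {at(office), have(k1), key_at(k1,office), open(d_bay_kitchen), open(d_bay_office), open(d_dock_office)}

== RESULT ==
["at(office)", "have(k1)", "key_at(k1,office)", "open(d_bay_kitchen)", "open(d_bay_office)", "open(d_dock_office)"]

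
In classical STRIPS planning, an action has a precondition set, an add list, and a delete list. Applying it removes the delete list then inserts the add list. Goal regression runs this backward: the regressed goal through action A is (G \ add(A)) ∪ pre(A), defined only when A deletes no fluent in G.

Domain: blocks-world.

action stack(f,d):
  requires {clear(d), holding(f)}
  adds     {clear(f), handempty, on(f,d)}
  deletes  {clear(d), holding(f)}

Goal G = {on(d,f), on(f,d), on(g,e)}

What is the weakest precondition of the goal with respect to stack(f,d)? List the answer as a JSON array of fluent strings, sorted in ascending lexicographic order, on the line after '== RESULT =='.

Compute (G \ add) ∪ pre:
  G ∩ del = {}  (empty — regression defined)
  G \ add = {on(d,f), on(f,d), on(g,e)} \ {clear(f), handempty, on(f,d)} = {on(d,f), on(g,e)}
  ∪ pre   = {on(d,f), on(g,e)} ∪ {clear(d), holding(f)}
          = {clear(d), holding(f), on(d,f), on(g,e)}

== RESULT ==
["clear(d)", "holding(f)", "on(d,f)", "on(g,e)"]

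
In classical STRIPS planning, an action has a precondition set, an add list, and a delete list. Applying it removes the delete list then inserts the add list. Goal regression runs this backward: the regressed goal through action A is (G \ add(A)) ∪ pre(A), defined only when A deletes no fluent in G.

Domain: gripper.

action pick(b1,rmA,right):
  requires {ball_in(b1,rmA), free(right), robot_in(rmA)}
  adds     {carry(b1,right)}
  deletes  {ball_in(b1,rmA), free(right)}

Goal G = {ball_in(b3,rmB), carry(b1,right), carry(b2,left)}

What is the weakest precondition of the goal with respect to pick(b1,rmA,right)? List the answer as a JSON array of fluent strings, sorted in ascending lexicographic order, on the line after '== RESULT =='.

Compute (G \ add) ∪ pre:
  G ∩ del = {}  (empty — regression defined)
  G \ add = {ball_in(b3,rmB), carry(b1,right), carry(b2,left)} \ {carry(b1,right)} = {ball_in(b3,rmB), carry(b2,left)}
  ∪ pre   = {ball_in(b3,rmB), carry(b2,left)} ∪ {ball_in(b1,rmA), free(right), robot_in(rmA)}
          = {ball_in(b1,rmA), ball_in(b3,rmB), carry(b2,left), free(right), robot_in(rmA)}

== RESULT ==
["ball_in(b1,rmA)", "ball_in(b3,rmB)", "carry(b2,left)", "free(right)", "robot_in(rmA)"]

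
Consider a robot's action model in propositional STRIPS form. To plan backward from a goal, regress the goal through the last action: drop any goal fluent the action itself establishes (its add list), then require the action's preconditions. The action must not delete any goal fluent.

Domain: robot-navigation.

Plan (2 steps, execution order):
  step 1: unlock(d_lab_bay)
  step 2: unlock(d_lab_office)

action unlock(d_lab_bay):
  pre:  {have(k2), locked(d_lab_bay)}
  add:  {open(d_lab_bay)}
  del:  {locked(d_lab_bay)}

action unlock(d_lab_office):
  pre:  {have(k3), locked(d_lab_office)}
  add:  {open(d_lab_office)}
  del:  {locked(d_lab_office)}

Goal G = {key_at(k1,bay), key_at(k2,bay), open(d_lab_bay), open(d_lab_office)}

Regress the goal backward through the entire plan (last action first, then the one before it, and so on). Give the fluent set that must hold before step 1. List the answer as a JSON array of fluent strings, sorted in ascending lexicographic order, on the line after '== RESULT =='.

Regress step by step:
  through step 2 (unlock(d_lab_office)): drop {open(d_lab_office)}, keep {key_at(k1,bay), key_at(k2,bay), open(d_lab_bay)}, require {have(k3), locked(d_lab_office)}
    → {have(k3), key_at(k1,bay), key_at(k2,bay), locked(d_lab_office), open(d_lab_bay)}
  through step 1 (unlock(d_lab_bay)): drop {open(d_lab_bay)}, keep {have(k3), key_at(k1,bay), key_at(k2,bay), locked(d_lab_office)}, require {have(k2), locked(d_lab_bay)}
    → {have(k2), have(k3), key_at(k1,bay), key_at(k2,bay), locked(d_lab_bay), locked(d_lab_office)}

== RESULT ==
["have(k2)", "have(k3)", "key_at(k1,bay)", "key_at(k2,bay)", "locked(d_lab_bay)", "locked(d_lab_office)"]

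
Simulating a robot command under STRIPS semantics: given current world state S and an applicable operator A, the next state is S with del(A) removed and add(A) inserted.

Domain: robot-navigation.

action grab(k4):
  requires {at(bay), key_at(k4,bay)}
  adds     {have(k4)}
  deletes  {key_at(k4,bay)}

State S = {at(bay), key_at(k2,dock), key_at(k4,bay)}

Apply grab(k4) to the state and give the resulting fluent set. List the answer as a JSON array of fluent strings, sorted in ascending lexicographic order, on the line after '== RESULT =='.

Compute (S \ del) ∪ add:
  pre ⊆ S: {at(bay), key_at(k4,bay)} ⊆ S  — applicable
  S \ del = {at(bay), key_at(k2,dock)}
  ∪ add   = {at(bay), have(k4), key_at(k2,dock)}

== RESULT ==
["at(bay)", "have(k4)", "key_at(k2,dock)"]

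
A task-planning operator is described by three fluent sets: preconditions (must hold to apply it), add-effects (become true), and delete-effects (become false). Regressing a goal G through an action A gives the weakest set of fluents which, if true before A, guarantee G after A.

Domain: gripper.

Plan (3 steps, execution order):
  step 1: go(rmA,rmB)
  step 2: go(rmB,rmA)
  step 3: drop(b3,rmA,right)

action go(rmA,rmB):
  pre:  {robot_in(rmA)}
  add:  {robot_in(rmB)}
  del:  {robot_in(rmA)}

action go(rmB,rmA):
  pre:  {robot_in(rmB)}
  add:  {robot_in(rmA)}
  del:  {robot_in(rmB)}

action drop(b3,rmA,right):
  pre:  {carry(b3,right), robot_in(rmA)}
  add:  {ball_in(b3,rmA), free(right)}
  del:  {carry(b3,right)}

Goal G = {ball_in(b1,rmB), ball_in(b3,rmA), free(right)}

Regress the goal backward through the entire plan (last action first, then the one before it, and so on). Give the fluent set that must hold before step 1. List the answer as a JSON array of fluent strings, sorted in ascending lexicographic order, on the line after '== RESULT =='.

Regress step by step:
  through step 3 (drop(b3,rmA,right)): drop {ball_in(b3,rmA), free(right)}, keep {ball_in(b1,rmB)}, require {carry(b3,right), robot_in(rmA)}
    → {ball_in(b1,rmB), carry(b3,right), robot_in(rmA)}
  through step 2 (go(rmB,rmA)): drop {robot_in(rmA)}, keep {ball_in(b1,rmB), carry(b3,right)}, require {robot_in(rmB)}
    → {ball_in(b1,rmB), carry(b3,right), robot_in(rmB)}
  through step 1 (go(rmA,rmB)): drop {robot_in(rmB)}, keep {ball_in(b1,rmB), carry(b3,right)}, require {robot_in(rmA)}
    → {ball_in(b1,rmB), carry(b3,right), robot_in(rmA)}

== RESULT ==
["ball_in(b1,rmB)", "carry(b3,right)", "robot_in(rmA)"]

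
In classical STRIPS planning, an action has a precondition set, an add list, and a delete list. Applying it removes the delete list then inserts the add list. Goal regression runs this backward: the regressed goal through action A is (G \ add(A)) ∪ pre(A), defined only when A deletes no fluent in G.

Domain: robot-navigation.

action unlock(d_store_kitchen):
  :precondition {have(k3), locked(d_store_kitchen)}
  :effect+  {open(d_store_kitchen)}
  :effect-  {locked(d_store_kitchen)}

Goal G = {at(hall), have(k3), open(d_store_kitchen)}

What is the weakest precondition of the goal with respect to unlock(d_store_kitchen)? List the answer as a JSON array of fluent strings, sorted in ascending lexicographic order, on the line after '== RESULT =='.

Compute (G \ add) ∪ pre:
  G ∩ del = {}  (empty — regression defined)
  G \ add = {at(hall), have(k3), open(d_store_kitchen)} \ {open(d_store_kitchen)} = {at(hall), have(k3)}
  ∪ pre   = {at(hall), have(k3)} ∪ {have(k3), locked(d_store_kitchen)}
          = {at(hall), have(k3), locked(d_store_kitchen)}

== RESULT ==
["at(hall)", "have(k3)", "locked(d_store_kitchen)"]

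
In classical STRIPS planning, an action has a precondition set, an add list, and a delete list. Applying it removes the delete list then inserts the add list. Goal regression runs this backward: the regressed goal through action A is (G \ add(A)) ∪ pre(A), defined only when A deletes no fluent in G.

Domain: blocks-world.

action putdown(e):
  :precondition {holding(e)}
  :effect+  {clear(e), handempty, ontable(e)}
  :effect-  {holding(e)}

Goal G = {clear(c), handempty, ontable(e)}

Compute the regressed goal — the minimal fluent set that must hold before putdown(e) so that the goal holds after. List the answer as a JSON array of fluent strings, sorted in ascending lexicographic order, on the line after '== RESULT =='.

Regress:
  G ∩ del = {}  (empty — regression defined)
  G \ add = {clear(c), handempty, ontable(e)} \ {clear(e), handempty, ontable(e)} = {clear(c)}
  ∪ pre   = {clear(c)} ∪ {holding(e)}
          = {clear(c), holding(e)}

== RESULT ==
["clear(c)", "holding(e)"]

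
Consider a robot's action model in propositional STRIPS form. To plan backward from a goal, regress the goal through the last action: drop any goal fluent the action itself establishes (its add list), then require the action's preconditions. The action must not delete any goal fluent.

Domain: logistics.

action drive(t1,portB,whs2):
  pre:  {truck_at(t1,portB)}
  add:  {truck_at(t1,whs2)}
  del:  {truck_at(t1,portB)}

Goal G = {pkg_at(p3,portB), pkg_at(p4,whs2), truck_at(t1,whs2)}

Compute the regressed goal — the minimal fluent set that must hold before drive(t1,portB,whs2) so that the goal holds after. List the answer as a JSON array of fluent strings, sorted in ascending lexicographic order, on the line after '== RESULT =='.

Regress:
  G ∩ del = {}  (empty — regression defined)
  G \ add = {pkg_at(p3,portB), pkg_at(p4,whs2), truck_at(t1,whs2)} \ {truck_at(t1,whs2)} = {pkg_at(p3,portB), pkg_at(p4,whs2)}
  ∪ pre   = {pkg_at(p3,portB), pkg_at(p4,whs2)} ∪ {truck_at(t1,portB)}
          = {pkg_at(p3,portB), pkg_at(p4,whs2), truck_at(t1,portB)}

== RESULT ==
["pkg_at(p3,portB)", "pkg_at(p4,whs2)", "truck_at(t1,portB)"]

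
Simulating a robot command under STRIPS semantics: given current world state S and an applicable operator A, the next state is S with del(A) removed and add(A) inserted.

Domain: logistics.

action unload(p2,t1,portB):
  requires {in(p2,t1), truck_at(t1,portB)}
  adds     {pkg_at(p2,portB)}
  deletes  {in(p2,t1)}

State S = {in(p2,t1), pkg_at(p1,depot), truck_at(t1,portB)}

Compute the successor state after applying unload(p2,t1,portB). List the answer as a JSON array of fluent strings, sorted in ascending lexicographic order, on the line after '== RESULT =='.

Progress:
  pre ⊆ S: {in(p2,t1), truck_at(t1,portB)} ⊆ S  — applicable
  S \ del = {pkg_at(p1,depot), truck_at(t1,portB)}
  ∪ add   = {pkg_at(p1,depot), pkg_at(p2,portB), truck_at(t1,portB)}

== RESULT ==
["pkg_at(p1,depot)", "pkg_at(p2,portB)", "truck_at(t1,portB)"]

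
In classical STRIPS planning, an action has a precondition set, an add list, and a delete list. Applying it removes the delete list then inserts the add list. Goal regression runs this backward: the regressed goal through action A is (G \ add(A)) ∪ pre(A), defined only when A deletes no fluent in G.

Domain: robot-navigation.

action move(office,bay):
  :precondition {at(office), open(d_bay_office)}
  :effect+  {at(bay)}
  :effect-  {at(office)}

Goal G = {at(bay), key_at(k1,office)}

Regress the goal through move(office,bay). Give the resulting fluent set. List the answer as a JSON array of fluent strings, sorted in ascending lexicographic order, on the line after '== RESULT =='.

Compute (G \ add) ∪ pre:
  G ∩ del = {}  (empty — regression defined)
  G \ add = {at(bay), key_at(k1,office)} \ {at(bay)} = {key_at(k1,office)}
  ∪ pre   = {key_at(k1,office)} ∪ {at(office), open(d_bay_office)}
          = {at(office), key_at(k1,office), open(d_bay_office)}

== RESULT ==
["at(office)", "key_at(k1,office)", "open(d_bay_office)"]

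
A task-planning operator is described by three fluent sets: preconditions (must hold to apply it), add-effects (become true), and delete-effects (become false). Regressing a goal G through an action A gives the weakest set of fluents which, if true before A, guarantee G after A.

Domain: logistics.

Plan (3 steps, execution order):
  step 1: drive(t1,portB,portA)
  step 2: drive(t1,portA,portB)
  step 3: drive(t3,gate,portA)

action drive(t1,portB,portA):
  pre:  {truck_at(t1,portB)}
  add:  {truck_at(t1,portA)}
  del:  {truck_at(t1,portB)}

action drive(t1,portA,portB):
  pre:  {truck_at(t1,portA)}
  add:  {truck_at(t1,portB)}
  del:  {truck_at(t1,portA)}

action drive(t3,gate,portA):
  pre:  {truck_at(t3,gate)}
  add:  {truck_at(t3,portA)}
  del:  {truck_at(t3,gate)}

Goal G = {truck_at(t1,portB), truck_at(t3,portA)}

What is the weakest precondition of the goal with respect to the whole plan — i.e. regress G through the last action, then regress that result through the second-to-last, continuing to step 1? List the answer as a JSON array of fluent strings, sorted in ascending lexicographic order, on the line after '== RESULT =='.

Regress step by step:
  through step 3 (drive(t3,gate,portA)): drop {truck_at(t3,portA)}, keep {truck_at(t1,portB)}, require {truck_at(t3,gate)}
    → {truck_at(t1,portB), truck_at(t3,gate)}
  through step 2 (drive(t1,portA,portB)): drop {truck_at(t1,portB)}, keep {truck_at(t3,gate)}, require {truck_at(t1,portA)}
    → {truck_at(t1,portA), truck_at(t3,gate)}
  through step 1 (drive(t1,portB,portA)): drop {truck_at(t1,portA)}, keep {truck_at(t3,gate)}, require {truck_at(t1,portB)}
    → {truck_at(t1,portB), truck_at(t3,gate)}

== RESULT ==
["truck_at(t1,portB)", "truck_at(t3,gate)"]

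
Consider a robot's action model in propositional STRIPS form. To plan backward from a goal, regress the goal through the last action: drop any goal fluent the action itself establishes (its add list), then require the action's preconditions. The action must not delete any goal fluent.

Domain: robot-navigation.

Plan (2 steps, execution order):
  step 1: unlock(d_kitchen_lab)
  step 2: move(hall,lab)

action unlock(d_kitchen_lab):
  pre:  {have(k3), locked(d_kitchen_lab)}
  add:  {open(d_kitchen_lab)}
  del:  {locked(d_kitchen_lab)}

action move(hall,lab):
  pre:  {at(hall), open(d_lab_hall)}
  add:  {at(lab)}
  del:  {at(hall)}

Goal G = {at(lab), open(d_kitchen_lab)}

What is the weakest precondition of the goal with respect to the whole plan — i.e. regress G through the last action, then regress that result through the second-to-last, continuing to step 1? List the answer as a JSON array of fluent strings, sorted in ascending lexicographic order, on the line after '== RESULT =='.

Work backward from the goal:
  through step 2 (move(hall,lab)): drop {at(lab)}, keep {open(d_kitchen_lab)}, require {at(hall), open(d_lab_hall)}
    → {at(hall), open(d_kitchen_lab), open(d_lab_hall)}
  through step 1 (unlock(d_kitchen_lab)): drop {open(d_kitchen_lab)}, keep {at(hall), open(d_lab_hall)}, require {have(k3), locked(d_kitchen_lab)}
    → {at(hall), have(k3), locked(d_kitchen_lab), open(d_lab_hall)}

== RESULT ==
["at(hall)", "have(k3)", "locked(d_kitchen_lab)", "open(d_lab_hall)"]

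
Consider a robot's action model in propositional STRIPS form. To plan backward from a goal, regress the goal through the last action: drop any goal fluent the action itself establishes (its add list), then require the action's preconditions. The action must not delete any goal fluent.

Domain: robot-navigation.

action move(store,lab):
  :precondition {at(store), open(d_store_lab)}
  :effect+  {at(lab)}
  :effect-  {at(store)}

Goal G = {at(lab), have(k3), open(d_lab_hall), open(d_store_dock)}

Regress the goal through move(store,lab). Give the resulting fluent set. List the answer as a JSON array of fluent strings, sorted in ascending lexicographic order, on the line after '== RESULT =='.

Regress:
  G ∩ del = {}  (empty — regression defined)
  G \ add = {at(lab), have(k3), open(d_lab_hall), open(d_store_dock)} \ {at(lab)} = {have(k3), open(d_lab_hall), open(d_store_dock)}
  ∪ pre   = {have(k3), open(d_lab_hall), open(d_store_dock)} ∪ {at(store), open(d_store_lab)}
          = {at(store), have(k3), open(d_lab_hall), open(d_store_dock), open(d_store_lab)}

== RESULT ==
["at(store)", "have(k3)", "open(d_lab_hall)", "open(d_store_dock)", "open(d_store_lab)"]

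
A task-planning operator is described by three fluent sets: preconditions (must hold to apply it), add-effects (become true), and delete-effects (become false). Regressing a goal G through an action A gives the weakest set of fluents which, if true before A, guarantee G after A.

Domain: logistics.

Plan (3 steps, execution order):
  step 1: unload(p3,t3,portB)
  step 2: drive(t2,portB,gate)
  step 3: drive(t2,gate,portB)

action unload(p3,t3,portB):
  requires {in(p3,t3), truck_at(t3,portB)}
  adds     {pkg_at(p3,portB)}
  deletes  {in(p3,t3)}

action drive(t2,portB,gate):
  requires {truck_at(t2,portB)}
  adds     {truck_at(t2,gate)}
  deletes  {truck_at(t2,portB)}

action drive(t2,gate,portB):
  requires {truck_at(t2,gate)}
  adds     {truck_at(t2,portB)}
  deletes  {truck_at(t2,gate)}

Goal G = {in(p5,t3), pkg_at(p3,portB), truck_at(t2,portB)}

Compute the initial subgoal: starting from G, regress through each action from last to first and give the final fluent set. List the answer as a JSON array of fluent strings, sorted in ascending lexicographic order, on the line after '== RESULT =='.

Regress step by step:
  through step 3 (drive(t2,gate,portB)): drop {truck_at(t2,portB)}, keep {in(p5,t3), pkg_at(p3,portB)}, require {truck_at(t2,gate)}
    → {in(p5,t3), pkg_at(p3,portB), truck_at(t2,gate)}
  through step 2 (drive(t2,portB,gate)): drop {truck_at(t2,gate)}, keep {in(p5,t3), pkg_at(p3,portB)}, require {truck_at(t2,portB)}
    → {in(p5,t3), pkg_at(p3,portB), truck_at(t2,portB)}
  through step 1 (unload(p3,t3,portB)): drop {pkg_at(p3,portB)}, keep {in(p5,t3), truck_at(t2,portB)}, require {in(p3,t3), truck_at(t3,portB)}
    → {in(p3,t3), in(p5,t3), truck_at(t2,portB), truck_at(t3,portB)}

== RESULT ==
["in(p3,t3)", "in(p5,t3)", "truck_at(t2,portB)", "truck_at(t3,portB)"]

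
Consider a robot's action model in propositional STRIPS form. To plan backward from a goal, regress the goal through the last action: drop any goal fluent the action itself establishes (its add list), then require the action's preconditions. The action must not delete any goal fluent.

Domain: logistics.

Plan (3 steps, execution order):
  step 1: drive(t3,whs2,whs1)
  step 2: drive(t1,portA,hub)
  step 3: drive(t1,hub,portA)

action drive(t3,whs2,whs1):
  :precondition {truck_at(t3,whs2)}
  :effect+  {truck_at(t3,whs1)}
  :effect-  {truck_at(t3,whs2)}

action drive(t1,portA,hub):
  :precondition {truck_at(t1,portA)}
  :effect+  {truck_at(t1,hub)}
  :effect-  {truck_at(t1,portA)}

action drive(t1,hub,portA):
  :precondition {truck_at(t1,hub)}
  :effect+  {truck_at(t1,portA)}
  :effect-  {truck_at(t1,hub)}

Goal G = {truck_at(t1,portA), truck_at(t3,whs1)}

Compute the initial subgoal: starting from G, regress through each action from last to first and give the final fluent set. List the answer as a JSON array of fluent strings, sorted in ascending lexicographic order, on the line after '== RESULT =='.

Work backward from the goal:
  through step 3 (drive(t1,hub,portA)): drop {truck_at(t1,portA)}, keep {truck_at(t3,whs1)}, require {truck_at(t1,hub)}
    → {truck_at(t1,hub), truck_at(t3,whs1)}
  through step 2 (drive(t1,portA,hub)): drop {truck_at(t1,hub)}, keep {truck_at(t3,whs1)}, require {truck_at(t1,portA)}
    → {truck_at(t1,portA), truck_at(t3,whs1)}
  through step 1 (drive(t3,whs2,whs1)): drop {truck_at(t3,whs1)}, keep {truck_at(t1,portA)}, require {truck_at(t3,whs2)}
    → {truck_at(t1,portA), truck_at(t3,whs2)}

== RESULT ==
["truck_at(t1,portA)", "truck_at(t3,whs2)"]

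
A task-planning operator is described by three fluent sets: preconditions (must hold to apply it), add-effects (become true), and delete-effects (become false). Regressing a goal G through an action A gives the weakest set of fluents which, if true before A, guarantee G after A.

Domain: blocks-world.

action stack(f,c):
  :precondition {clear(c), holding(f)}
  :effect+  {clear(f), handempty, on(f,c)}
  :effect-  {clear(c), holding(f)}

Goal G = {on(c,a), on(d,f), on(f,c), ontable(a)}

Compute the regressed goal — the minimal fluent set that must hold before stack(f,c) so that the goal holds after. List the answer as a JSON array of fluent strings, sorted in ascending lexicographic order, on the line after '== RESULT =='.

Compute (G \ add) ∪ pre:
  G ∩ del = {}  (empty — regression defined)
  G \ add = {on(c,a), on(d,f), on(f,c), ontable(a)} \ {clear(f), handempty, on(f,c)} = {on(c,a), on(d,f), ontable(a)}
  ∪ pre   = {on(c,a), on(d,f), ontable(a)} ∪ {clear(c), holding(f)}
          = {clear(c), holding(f), on(c,a), on(d,f), ontable(a)}

== RESULT ==
["clear(c)", "holding(f)", "on(c,a)", "on(d,f)", "ontable(a)"]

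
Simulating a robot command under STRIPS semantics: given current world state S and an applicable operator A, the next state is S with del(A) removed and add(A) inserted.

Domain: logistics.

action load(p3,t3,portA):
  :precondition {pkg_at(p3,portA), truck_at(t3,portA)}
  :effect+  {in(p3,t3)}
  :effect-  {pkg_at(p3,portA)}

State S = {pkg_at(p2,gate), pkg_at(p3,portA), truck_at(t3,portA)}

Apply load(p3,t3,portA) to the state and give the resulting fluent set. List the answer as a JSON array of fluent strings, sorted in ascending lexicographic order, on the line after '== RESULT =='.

Compute (S \ del) ∪ add:
  pre ⊆ S: {pkg_at(p3,portA), truck_at(t3,portA)} ⊆ S  — applicable
  S \ del = {pkg_at(p2,gate), truck_at(t3,portA)}
  ∪ add   = {in(p3,t3), pkg_at(p2,gate), truck_at(t3,portA)}

== RESULT ==
["in(p3,t3)", "pkg_at(p2,gate)", "truck_at(t3,portA)"]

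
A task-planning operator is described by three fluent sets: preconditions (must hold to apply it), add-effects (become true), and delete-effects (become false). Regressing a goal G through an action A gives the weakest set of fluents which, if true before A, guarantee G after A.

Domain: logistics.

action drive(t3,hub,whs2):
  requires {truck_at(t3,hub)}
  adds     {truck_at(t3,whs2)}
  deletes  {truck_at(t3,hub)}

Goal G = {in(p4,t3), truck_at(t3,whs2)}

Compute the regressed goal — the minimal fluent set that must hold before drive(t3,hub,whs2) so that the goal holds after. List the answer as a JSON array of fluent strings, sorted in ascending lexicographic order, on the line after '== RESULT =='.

Regress:
  G ∩ del = {}  (empty — regression defined)
  G \ add = {in(p4,t3), truck_at(t3,whs2)} \ {truck_at(t3,whs2)} = {in(p4,t3)}
  ∪ pre   = {in(p4,t3)} ∪ {truck_at(t3,hub)}
          = {in(p4,t3), truck_at(t3,hub)}

== RESULT ==
["in(p4,t3)", "truck_at(t3,hub)"]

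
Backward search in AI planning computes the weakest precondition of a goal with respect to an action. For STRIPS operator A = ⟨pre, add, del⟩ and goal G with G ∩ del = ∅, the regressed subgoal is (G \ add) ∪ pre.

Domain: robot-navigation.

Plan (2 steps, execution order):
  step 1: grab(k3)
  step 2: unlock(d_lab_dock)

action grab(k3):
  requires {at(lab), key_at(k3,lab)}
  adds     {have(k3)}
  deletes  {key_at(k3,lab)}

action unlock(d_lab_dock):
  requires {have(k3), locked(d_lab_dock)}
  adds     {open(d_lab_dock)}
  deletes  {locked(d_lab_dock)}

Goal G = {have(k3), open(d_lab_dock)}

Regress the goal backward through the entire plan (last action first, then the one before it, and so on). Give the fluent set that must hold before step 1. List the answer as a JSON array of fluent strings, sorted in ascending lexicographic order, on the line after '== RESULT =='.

Regress step by step:
  through step 2 (unlock(d_lab_dock)): drop {open(d_lab_dock)}, keep {have(k3)}, require {have(k3), locked(d_lab_dock)}
    → {have(k3), locked(d_lab_dock)}
  through step 1 (grab(k3)): drop {have(k3)}, keep {locked(d_lab_dock)}, require {at(lab), key_at(k3,lab)}
    → {at(lab), key_at(k3,lab), locked(d_lab_dock)}

== RESULT ==
["at(lab)", "key_at(k3,lab)", "locked(d_lab_dock)"]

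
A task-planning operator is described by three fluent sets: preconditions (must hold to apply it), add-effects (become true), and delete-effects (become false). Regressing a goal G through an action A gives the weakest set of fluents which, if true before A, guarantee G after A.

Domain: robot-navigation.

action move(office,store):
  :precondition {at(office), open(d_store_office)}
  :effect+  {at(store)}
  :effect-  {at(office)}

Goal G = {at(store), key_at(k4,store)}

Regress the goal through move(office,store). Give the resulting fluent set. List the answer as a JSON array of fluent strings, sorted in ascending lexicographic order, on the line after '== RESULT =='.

Regress:
  G ∩ del = {}  (empty — regression defined)
  G \ add = {at(store), key_at(k4,store)} \ {at(store)} = {key_at(k4,store)}
  ∪ pre   = {key_at(k4,store)} ∪ {at(office), open(d_store_office)}
          = {at(office), key_at(k4,store), open(d_store_office)}

== RESULT ==
["at(office)", "key_at(k4,store)", "open(d_store_office)"]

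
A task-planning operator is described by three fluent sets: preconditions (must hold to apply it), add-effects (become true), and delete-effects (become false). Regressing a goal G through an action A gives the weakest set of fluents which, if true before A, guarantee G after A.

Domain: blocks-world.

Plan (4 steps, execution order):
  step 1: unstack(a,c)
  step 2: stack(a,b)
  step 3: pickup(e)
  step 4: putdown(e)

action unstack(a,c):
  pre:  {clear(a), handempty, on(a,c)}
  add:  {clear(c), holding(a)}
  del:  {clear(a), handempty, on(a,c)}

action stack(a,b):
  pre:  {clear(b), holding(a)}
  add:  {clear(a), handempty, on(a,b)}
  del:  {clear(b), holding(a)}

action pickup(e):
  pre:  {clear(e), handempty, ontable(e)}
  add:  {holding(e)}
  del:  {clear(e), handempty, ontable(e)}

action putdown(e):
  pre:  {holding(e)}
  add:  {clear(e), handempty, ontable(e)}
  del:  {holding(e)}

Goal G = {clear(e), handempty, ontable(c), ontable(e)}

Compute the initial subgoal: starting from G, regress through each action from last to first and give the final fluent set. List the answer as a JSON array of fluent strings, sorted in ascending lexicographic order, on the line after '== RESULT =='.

Work backward from the goal:
  through step 4 (putdown(e)): drop {clear(e), handempty, ontable(e)}, keep {ontable(c)}, require {holding(e)}
    → {holding(e), ontable(c)}
  through step 3 (pickup(e)): drop {holding(e)}, keep {ontable(c)}, require {clear(e), handempty, ontable(e)}
    → {clear(e), handempty, ontable(c), ontable(e)}
  through step 2 (stack(a,b)): drop {handempty}, keep {clear(e), ontable(c), ontable(e)}, require {clear(b), holding(a)}
    → {clear(b), clear(e), holding(a), ontable(c), ontable(e)}
  through step 1 (unstack(a,c)): drop {holding(a)}, keep {clear(b), clear(e), ontable(c), ontable(e)}, require {clear(a), handempty, on(a,c)}
    → {clear(a), clear(b), clear(e), handempty, on(a,c), ontable(c), ontable(e)}

== RESULT ==
["clear(a)", "clear(b)", "clear(e)", "handempty", "on(a,c)", "ontable(c)", "ontable(e)"]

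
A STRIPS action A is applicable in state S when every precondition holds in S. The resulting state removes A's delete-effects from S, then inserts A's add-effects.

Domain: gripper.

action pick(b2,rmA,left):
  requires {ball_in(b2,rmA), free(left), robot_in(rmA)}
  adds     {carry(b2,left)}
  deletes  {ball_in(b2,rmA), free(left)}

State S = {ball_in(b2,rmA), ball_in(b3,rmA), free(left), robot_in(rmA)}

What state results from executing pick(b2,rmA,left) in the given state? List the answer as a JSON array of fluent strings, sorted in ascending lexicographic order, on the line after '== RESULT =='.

Progress:
  pre ⊆ S: {ball_in(b2,rmA), free(left), robot_in(rmA)} ⊆ S  — applicable
  S \ del = {ball_in(b3,rmA), robot_in(rmA)}
  ∪ add   = {ball_in(b3,rmA), carry(b2,left), robot_in(rmA)}

== RESULT ==
["ball_in(b3,rmA)", "carry(b2,left)", "robot_in(rmA)"]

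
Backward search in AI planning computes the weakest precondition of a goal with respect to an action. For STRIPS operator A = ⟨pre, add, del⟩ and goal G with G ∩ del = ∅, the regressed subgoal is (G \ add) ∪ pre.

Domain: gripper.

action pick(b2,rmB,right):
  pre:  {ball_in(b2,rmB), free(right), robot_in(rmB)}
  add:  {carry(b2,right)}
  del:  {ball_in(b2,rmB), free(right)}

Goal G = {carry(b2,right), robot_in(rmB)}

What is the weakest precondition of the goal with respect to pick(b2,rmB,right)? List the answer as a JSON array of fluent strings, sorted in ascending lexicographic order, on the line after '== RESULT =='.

Regress:
  G ∩ del = {}  (empty — regression defined)
  G \ add = {carry(b2,right), robot_in(rmB)} \ {carry(b2,right)} = {robot_in(rmB)}
  ∪ pre   = {robot_in(rmB)} ∪ {ball_in(b2,rmB), free(right), robot_in(rmB)}
          = {ball_in(b2,rmB), free(right), robot_in(rmB)}

== RESULT ==
["ball_in(b2,rmB)", "free(right)", "robot_in(rmB)"]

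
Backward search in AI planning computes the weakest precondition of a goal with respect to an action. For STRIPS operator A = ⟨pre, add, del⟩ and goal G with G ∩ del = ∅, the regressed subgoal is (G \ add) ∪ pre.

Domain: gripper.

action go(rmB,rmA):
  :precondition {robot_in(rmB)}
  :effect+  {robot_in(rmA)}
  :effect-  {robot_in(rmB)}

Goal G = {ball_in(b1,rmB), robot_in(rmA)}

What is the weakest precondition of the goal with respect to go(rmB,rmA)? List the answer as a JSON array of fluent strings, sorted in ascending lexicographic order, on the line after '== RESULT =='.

Regress:
  G ∩ del = {}  (empty — regression defined)
  G \ add = {ball_in(b1,rmB), robot_in(rmA)} \ {robot_in(rmA)} = {ball_in(b1,rmB)}
  ∪ pre   = {ball_in(b1,rmB)} ∪ {robot_in(rmB)}
          = {ball_in(b1,rmB), robot_in(rmB)}

== RESULT ==
["ball_in(b1,rmB)", "robot_in(rmB)"]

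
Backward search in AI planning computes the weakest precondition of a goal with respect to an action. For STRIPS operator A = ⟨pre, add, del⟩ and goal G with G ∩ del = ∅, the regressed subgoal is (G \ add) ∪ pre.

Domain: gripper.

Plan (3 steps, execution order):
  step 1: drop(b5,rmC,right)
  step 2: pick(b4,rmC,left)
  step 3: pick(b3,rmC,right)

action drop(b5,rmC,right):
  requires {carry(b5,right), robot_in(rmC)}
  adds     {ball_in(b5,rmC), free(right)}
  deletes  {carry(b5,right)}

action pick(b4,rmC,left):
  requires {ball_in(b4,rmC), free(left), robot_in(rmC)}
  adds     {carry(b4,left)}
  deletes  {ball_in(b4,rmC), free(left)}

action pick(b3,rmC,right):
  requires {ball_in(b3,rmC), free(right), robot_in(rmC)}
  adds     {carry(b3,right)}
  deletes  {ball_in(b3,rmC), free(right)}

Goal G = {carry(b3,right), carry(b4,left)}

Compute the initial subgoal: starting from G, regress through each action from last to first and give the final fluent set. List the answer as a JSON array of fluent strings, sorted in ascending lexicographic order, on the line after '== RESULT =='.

Work backward from the goal:
  through step 3 (pick(b3,rmC,right)): drop {carry(b3,right)}, keep {carry(b4,left)}, require {ball_in(b3,rmC), free(right), robot_in(rmC)}
    → {ball_in(b3,rmC), carry(b4,left), free(right), robot_in(rmC)}
  through step 2 (pick(b4,rmC,left)): drop {carry(b4,left)}, keep {ball_in(b3,rmC), free(right), robot_in(rmC)}, require {ball_in(b4,rmC), free(left), robot_in(rmC)}
    → {ball_in(b3,rmC), ball_in(b4,rmC), free(left), free(right), robot_in(rmC)}
  through step 1 (drop(b5,rmC,right)): drop {free(right)}, keep {ball_in(b3,rmC), ball_in(b4,rmC), free(left), robot_in(rmC)}, require {carry(b5,right), robot_in(rmC)}
    → {ball_in(b3,rmC), ball_in(b4,rmC), carry(b5,right), free(left), robot_in(rmC)}

== RESULT ==
["ball_in(b3,rmC)", "ball_in(b4,rmC)", "carry(b5,right)", "free(left)", "robot_in(rmC)"]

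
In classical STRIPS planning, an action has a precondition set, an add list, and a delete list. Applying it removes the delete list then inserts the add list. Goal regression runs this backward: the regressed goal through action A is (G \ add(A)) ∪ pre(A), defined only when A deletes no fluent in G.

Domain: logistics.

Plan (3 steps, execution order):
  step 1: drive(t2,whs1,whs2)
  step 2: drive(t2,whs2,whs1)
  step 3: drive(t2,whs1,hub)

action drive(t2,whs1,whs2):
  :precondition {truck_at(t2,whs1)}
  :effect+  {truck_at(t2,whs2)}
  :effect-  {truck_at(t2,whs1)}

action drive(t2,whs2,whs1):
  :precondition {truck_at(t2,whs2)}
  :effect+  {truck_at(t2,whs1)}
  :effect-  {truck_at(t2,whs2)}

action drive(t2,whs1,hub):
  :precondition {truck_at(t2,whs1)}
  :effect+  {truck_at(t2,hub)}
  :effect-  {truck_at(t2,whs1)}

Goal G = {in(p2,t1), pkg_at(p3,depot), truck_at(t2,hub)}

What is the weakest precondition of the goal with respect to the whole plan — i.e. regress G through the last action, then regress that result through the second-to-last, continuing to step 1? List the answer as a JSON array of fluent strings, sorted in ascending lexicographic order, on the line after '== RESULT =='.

Regress step by step:
  through step 3 (drive(t2,whs1,hub)): drop {truck_at(t2,hub)}, keep {in(p2,t1), pkg_at(p3,depot)}, require {truck_at(t2,whs1)}
    → {in(p2,t1), pkg_at(p3,depot), truck_at(t2,whs1)}
  through step 2 (drive(t2,whs2,whs1)): drop {truck_at(t2,whs1)}, keep {in(p2,t1), pkg_at(p3,depot)}, require {truck_at(t2,whs2)}
    → {in(p2,t1), pkg_at(p3,depot), truck_at(t2,whs2)}
  through step 1 (drive(t2,whs1,whs2)): drop {truck_at(t2,whs2)}, keep {in(p2,t1), pkg_at(p3,depot)}, require {truck_at(t2,whs1)}
    → {in(p2,t1), pkg_at(p3,depot), truck_at(t2,whs1)}

== RESULT ==
["in(p2,t1)", "pkg_at(p3,depot)", "truck_at(t2,whs1)"]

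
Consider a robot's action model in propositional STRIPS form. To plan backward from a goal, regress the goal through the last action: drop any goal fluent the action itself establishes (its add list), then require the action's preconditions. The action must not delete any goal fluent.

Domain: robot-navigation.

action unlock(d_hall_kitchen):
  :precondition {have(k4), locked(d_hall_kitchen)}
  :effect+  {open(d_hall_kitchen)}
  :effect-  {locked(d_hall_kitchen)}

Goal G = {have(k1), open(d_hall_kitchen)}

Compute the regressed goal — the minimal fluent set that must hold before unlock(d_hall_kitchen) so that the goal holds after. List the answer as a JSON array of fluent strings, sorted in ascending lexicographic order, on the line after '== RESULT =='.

Compute (G \ add) ∪ pre:
  G ∩ del = {}  (empty — regression defined)
  G \ add = {have(k1), open(d_hall_kitchen)} \ {open(d_hall_kitchen)} = {have(k1)}
  ∪ pre   = {have(k1)} ∪ {have(k4), locked(d_hall_kitchen)}
          = {have(k1), have(k4), locked(d_hall_kitchen)}

== RESULT ==
["have(k1)", "have(k4)", "locked(d_hall_kitchen)"]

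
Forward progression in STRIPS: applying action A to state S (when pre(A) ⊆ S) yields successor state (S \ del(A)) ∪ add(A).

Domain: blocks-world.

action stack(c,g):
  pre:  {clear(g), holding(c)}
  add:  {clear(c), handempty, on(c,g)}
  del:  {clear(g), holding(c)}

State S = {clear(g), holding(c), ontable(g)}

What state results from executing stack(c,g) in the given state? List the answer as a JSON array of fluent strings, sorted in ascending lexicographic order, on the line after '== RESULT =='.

Compute (S \ del) ∪ add:
  pre ⊆ S: {clear(g), holding(c)} ⊆ S  — applicable
  S \ del = {ontable(g)}
  ∪ add   = {clear(c), handempty, on(c,g), ontable(g)}

== RESULT ==
["clear(c)", "handempty", "on(c,g)", "ontable(g)"]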